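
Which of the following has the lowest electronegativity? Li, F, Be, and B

Atoms toward the upper right of the periodic table pull bonding electrons most strongly.
All lie in period 2, so electronegativity increases left to right.
The lowest electronegativity among these belongs to Li.

Li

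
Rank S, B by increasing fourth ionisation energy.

IE_4 is the cost of taking one more electron from the +3 cation: S³⁺ still has 3 valence electrons; B³⁺ is the bare [He] core.
Breaking into a closed-shell core is much more expensive than removing a leftover valence electron — B has the largest IE_4 here.
Approximate IE_4 values (kJ/mol): S 4556, B 25026.
Putting it together, IE_4: S < B.

S < B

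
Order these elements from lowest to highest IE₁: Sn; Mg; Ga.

Ga < Sn < Mg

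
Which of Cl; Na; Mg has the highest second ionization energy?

Na

The second ionization energy removes an electron from the +1 ion. For each element: Cl⁺ still has 6 valence electrons; Na⁺ is the bare [Ne] core; Mg⁺ still has 1 valence electron.
Pulling an electron out of a noble-gas core costs far more than removing a remaining valence electron, so Na sits at the high end of IE_2.
Valence configurations: Cl⁺ [Ne]3s²3p⁴, Mg⁺ [Ne]3s¹.
Tabulated IE_2 (kJ/mol): Cl 2298, Na 4562, Mg 1451.
Hence IE_2: Mg < Cl < Na.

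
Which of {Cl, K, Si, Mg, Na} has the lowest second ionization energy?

The second ionization energy removes an electron from the +1 ion. For each element: Cl⁺ still has 6 valence electrons; K⁺ is the bare [Ar] core; Si⁺ still has 3 valence electrons; Mg⁺ still has 1 valence electron; Na⁺ is the bare [Ne] core.
Pulling an electron out of a noble-gas core costs far more than removing a remaining valence electron, so K and Na sit at the high end of IE_2.
Valence configurations: Cl⁺ [Ne]3s²3p⁴, Si⁺ [Ne]3s²3p¹, Mg⁺ [Ne]3s¹.
Tabulated IE_2 (kJ/mol): Cl 2298, K 3052, Si 1577, Mg 1451, Na 4562.
So the second ionization energies run Mg < Si < Cl < K < Na.

Mg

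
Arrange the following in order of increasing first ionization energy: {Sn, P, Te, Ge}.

Sn < Ge < Te < P

P is in period 3, group 15; Ge is in period 4, group 14; Sn is in period 5, group 14; Te is in period 5, group 16.
IE₁ increases left→right with effective nuclear charge and decreases top→bottom as the valence shell moves farther out.
Neither a single period nor a single group — weigh both effects.
Ge > Sn: Ge sits above Sn in group 14, so the down-group effect alone puts Ge higher.
Te > Ge: period and group pull opposite ways; the across-period shift dominates (869 vs 762 kJ/mol).
P > Te: period and group pull opposite ways; the down-group shift dominates (1012 vs 869 kJ/mol).
Approximate values (kJ/mol): P 1012, Ge 762, Sn 709, Te 869.
So from lowest to highest: Sn < Ge < Te < P.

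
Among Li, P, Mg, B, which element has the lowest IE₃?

IE_3 is the cost of taking one more electron from the +2 cation: Li²⁺ is already 1 electron into the core; P²⁺ still has 3 valence electrons; Mg²⁺ is the bare [Ne] core; B²⁺ still has 1 valence electron.
Pulling an electron out of a noble-gas core costs far more than removing a remaining valence electron, so Mg and Li sit at the high end of IE_3.
Valence configurations: P²⁺ [Ne]3s²3p¹, B²⁺ [He]2s¹.
Tabulated IE_3 (kJ/mol): Li 11815, P 2914, Mg 7733, B 3660.
Hence IE_3: P < B < Mg < Li.

P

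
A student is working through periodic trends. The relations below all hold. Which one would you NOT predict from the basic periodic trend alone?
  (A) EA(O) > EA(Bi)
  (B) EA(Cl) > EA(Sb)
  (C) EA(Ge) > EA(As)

(C)

The general trend: electron affinity increases across a period and decreases down a group.
(A) O (period 2, group 16) vs Bi (period 6, group 15): the stated order agrees with the simple trend.
(B) Cl (period 3, group 17) vs Sb (period 5, group 15): the stated order agrees with the simple trend.
(C) Ge (period 4, group 14) vs As (period 4, group 15): the stated order contradicts the simple trend.
The exception is (C): adding an electron to As's half-filled 4p³ is unfavourable, so Ge (4p²) has the more exothermic EA.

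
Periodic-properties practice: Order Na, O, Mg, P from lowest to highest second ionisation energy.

Mg < P < O < Na

IE_2 is the cost of taking one more electron from the +1 cation: Na⁺ is the bare [Ne] core; O⁺ still has 5 valence electrons; Mg⁺ still has 1 valence electron; P⁺ still has 4 valence electrons.
Breaking into a closed-shell core is much more expensive than removing a leftover valence electron — Na has the largest IE_2 here.
Valence configurations: O⁺ [He]2s²2p³, Mg⁺ [Ne]3s¹, P⁺ [Ne]3s²3p².
Approximate IE_2 values (kJ/mol): Na 4562, O 3388, Mg 1451, P 1907.
Hence IE_2: Mg < P < O < Na.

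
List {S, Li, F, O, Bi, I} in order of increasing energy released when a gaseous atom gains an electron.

Li < Bi < O < S < I < F

Li is in period 2, group 1; O is in period 2, group 16; F is in period 2, group 17; S is in period 3, group 16; I is in period 5, group 17; Bi is in period 6, group 15.
Atoms with high Z_eff and room in the valence shell (especially the halogens) have the most exothermic electron affinities.
Neither a single period nor a single group — weigh both effects.
Bi > Li: the two effects oppose for this pair; the across-period effect wins (91 vs 60 kJ/mol).
O > Bi: relative to Bi, both the across-period and down-group shifts push O's electron affinity up.
S > O: this pair runs against the simple trend — see the exception note.
I > S: the two effects oppose for this pair; the across-period effect wins (295 vs 200 kJ/mol).
F > I: they share group 17; the group trend gives F the larger value.
Note the exception: S has a higher electron affinity than O, contrary to the simple trend — the compact 2p subshell of O repels the added electron more than S's larger 3p does.
For reference (kJ/mol): Li 60, O 141, F 328, S 200, I 295, Bi 91.
So from lowest to highest: Li < Bi < O < S < I < F.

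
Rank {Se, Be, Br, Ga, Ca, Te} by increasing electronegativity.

Ca, Be, Ga, Te, Se, Br

Be is in period 2, group 2; Ca is in period 4, group 2; Ga is in period 4, group 13; Se is in period 4, group 16; Br is in period 4, group 17; Te is in period 5, group 16.
Smaller atoms with higher effective nuclear charge are more electronegative.
Here both period and group differ, so the two effects have to be weighed against each other.
Be > Ca: Be sits above Ca in group 2, so the down-group effect alone puts Be higher.
Ga > Be: period and group pull opposite ways; the across-period shift dominates (1.81 vs 1.57).
Te > Ga: period and group pull opposite ways; the across-period shift dominates (2.10 vs 1.81).
Se > Te: they share group 16; the group trend gives Se the larger value.
Br > Se: Br lies to the right of Se in period 4, so the across-period effect alone puts Br higher.
Approximate values (Pauling): Be 1.57, Ca 1.00, Ga 1.81, Se 2.55, Br 2.96, Te 2.10.
So from lowest to highest: Ca < Be < Ga < Te < Se < Br.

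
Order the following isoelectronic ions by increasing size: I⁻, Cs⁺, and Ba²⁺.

All of these have 54 electrons, so size is governed by nuclear charge alone: the more protons, the stronger the pull on the same electron cloud, and the smaller the ion.
Nuclear charges: Ba²⁺ (Z=56), Cs⁺ (Z=55), I⁻ (Z=53).
Smallest to largest: Ba²⁺ < Cs⁺ < I⁻.

Ba²⁺ < Cs⁺ < I⁻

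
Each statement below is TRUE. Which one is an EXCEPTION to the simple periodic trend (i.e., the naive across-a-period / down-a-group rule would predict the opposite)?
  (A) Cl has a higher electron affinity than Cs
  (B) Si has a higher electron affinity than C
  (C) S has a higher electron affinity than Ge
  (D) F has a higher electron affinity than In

The general trend: electron affinity increases across a period and decreases down a group.
(A) Cl (period 3, group 17) vs Cs (period 6, group 1): the stated order agrees with the simple trend.
(B) Si (period 3, group 14) vs C (period 2, group 14): the stated order contradicts the simple trend.
(C) S (period 3, group 16) vs Ge (period 4, group 14): the stated order agrees with the simple trend.
(D) F (period 2, group 17) vs In (period 5, group 13): the stated order agrees with the simple trend.
The exception is (B): Si's larger, more diffuse 3p orbitals accept an added electron slightly more readily than C's compact 2p.

(B)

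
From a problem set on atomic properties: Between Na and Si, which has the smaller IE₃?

The third ionization energy removes an electron from the +2 ion. For each element: Na²⁺ is already 1 electron into the core; Si²⁺ still has 2 valence electrons.
Breaking into a closed-shell core is much more expensive than removing a leftover valence electron — Na has the largest IE_3 here.
The numbers (kJ/mol): Na 6910, Si 3232.
Overall IE_3 order: Si < Na.

Si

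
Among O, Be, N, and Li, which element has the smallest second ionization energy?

Consider each +1 ion: O⁺ still has 5 valence electrons; Be⁺ still has 1 valence electron; N⁺ still has 4 valence electrons; Li⁺ is the bare [He] core.
Core electrons are held far more tightly than valence electrons, so Li tops the IE_2 order.
Valence configurations: O⁺ [He]2s²2p³, Be⁺ [He]2s¹, N⁺ [He]2s²2p².
The numbers (kJ/mol): O 3388, Be 1757, N 2856, Li 7298.
So the second ionization energies run Be < N < O < Li.

Be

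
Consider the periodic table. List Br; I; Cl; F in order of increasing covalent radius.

F, Cl, Br, I

F is in period 2, group 17; Cl is in period 3, group 17; Br is in period 4, group 17; I is in period 5, group 17.
Radius decreases left→right (rising Z_eff, same n) and increases top→bottom (higher n).
All are in group 17, so atomic radius increases down the group.
So from smallest to largest: F < Cl < Br < I.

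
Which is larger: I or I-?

I-

Forming I- adds 1 electron to I. More electron–electron repulsion in the same shell, with unchanged nuclear charge, lets the cloud expand.
An anion is larger than its parent atom: I- > I.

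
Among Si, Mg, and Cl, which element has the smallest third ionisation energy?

Si

IE_3 is the cost of taking one more electron from the +2 cation: Si²⁺ still has 2 valence electrons; Mg²⁺ is the bare [Ne] core; Cl²⁺ still has 5 valence electrons.
Breaking into a closed-shell core is much more expensive than removing a leftover valence electron — Mg has the largest IE_3 here.
Valence configurations: Si²⁺ [Ne]3s², Cl²⁺ [Ne]3s²3p³.
Tabulated IE_3 (kJ/mol): Si 3232, Mg 7733, Cl 3822.
So the third ionization energies run Si < Cl < Mg.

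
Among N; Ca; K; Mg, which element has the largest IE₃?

After 2 electrons have been removed, what remains? N²⁺ still has 3 valence electrons; Ca²⁺ is the bare [Ar] core; K²⁺ is already 1 electron into the core; Mg²⁺ is the bare [Ne] core.
Usually core removal costs more than valence removal, but here the competition is close: a tightly held n=2 valence electron can cost more to remove than an n=3 core electron, so the actual values have to decide it.
The numbers (kJ/mol): N 4578, Ca 4912, K 4420, Mg 7733.
So the third ionization energies run K < N < Ca < Mg.

Mg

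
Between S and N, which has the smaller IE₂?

Consider each +1 ion: S⁺ still has 5 valence electrons; N⁺ still has 4 valence electrons.
All are still removing valence electrons, so compare the +1 ions as you would atoms: IE_2 generally rises across a period (higher Z_eff) and falls down a group (larger shell), subject to the usual subshell exceptions.
Valence configurations: S⁺ [Ne]3s²3p³, N⁺ [He]2s²2p².
The numbers (kJ/mol): S 2252, N 2856.
Putting it together, IE_2: S < N.

S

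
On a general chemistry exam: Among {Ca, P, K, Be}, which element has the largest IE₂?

K

IE_2 is the cost of taking one more electron from the +1 cation: Ca⁺ still has 1 valence electron; P⁺ still has 4 valence electrons; K⁺ is the bare [Ar] core; Be⁺ still has 1 valence electron.
Breaking into a closed-shell core is much more expensive than removing a leftover valence electron — K has the largest IE_2 here.
Valence configurations: Ca⁺ [Ar]4s¹, P⁺ [Ne]3s²3p², Be⁺ [He]2s¹.
Approximate IE_2 values (kJ/mol): Ca 1145, P 1907, K 3052, Be 1757.
So the second ionization energies run Ca < Be < P < K.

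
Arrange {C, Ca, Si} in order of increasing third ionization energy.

The third ionization energy removes an electron from the +2 ion. For each element: C²⁺ still has 2 valence electrons; Ca²⁺ is the bare [Ar] core; Si²⁺ still has 2 valence electrons.
Breaking into a closed-shell core is much more expensive than removing a leftover valence electron — Ca has the largest IE_3 here.
Valence configurations: C²⁺ [He]2s², Si²⁺ [Ne]3s².
Tabulated IE_3 (kJ/mol): C 4620, Ca 4912, Si 3232.
So the third ionization energies run Si < C < Ca.

Si < C < Ca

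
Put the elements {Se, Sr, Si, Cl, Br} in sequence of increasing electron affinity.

Adding an electron releases more energy for atoms nearer the top right (short of the noble gases).
Here both period and group differ, so the two effects have to be weighed against each other.
Si > Sr: relative to Sr, both the across-period and down-group shifts push Si's electron affinity up.
Se > Si: the two effects oppose for this pair; the across-period effect wins (195 vs 134 kJ/mol).
Br > Se: both are in period 4; the period trend gives Br the larger value.
Cl > Br: Cl sits above Br in group 17, so the down-group effect alone puts Cl higher.
Approximate values (kJ/mol): Si 134, Cl 349, Se 195, Br 325, Sr 5.
So from lowest to highest: Sr < Si < Se < Br < Cl.

Sr, Si, Se, Br, Cl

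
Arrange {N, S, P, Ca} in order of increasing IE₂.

Ca < P < S < N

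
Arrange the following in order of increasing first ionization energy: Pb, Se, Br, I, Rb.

Rb < Pb < Se < I < Br

IE₁ increases left→right with effective nuclear charge and decreases top→bottom as the valence shell moves farther out.
Neither a single period nor a single group — weigh both effects.
Pb > Rb: the two effects oppose for this pair; the across-period effect wins (716 vs 403 kJ/mol).
Se > Pb: both effects reinforce here, so Se is clearly the higher of the two.
I > Se: period and group pull opposite ways; the across-period shift dominates (1008 vs 941 kJ/mol).
Br > I: they share group 17; the group trend gives Br the larger value.
Tabulated first ionization energy (kJ/mol): Se 941, Br 1140, Rb 403, I 1008, Pb 716.
So from lowest to highest: Rb < Pb < Se < I < Br.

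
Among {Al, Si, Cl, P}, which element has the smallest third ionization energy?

The third ionization energy removes an electron from the +2 ion. For each element: Al²⁺ still has 1 valence electron; Si²⁺ still has 2 valence electrons; Cl²⁺ still has 5 valence electrons; P²⁺ still has 3 valence electrons.
All are still removing valence electrons, so compare the +2 ions as you would atoms: IE_3 generally rises across a period (higher Z_eff) and falls down a group (larger shell), subject to the usual subshell exceptions.
Valence configurations: Al²⁺ [Ne]3s¹, Si²⁺ [Ne]3s², Cl²⁺ [Ne]3s²3p³, P²⁺ [Ne]3s²3p¹.
P²⁺ loses a lone 3p electron whereas Si²⁺ must break into a filled 3s² pair, so IE_3(Si) > IE_3(P) even though P has the higher nuclear charge.
The numbers (kJ/mol): Al 2745, Si 3232, Cl 3822, P 2914.
So the third ionization energies run Al < P < Si < Cl.

Al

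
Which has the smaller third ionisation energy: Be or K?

Consider each +2 ion: Be²⁺ is the bare [He] core; K²⁺ is already 1 electron into the core.
All of these are removing an electron from a noble-gas core or deeper; the smaller core (lower principal quantum number) is held far more tightly, and within a period the higher nuclear charge binds the same core more tightly.
Approximate IE_3 values (kJ/mol): Be 14849, K 4420.
Overall IE_3 order: K < Be.

K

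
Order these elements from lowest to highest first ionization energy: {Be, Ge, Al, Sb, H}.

First ionization energy rises across a period (greater Z_eff holds electrons more tightly) and falls down a group (valence electrons are farther from the nucleus).
These sit on a diagonal, where the across-period and down-group effects partly cancel.
Ge > Al: period and group pull opposite ways; the across-period shift dominates (762 vs 578 kJ/mol).
Sb > Ge: period and group pull opposite ways; the across-period shift dominates (831 vs 762 kJ/mol).
Be > Sb: the two effects oppose for this pair; the down-group effect wins (900 vs 831 kJ/mol).
H > Be: the two effects oppose for this pair; the down-group effect wins (1312 vs 900 kJ/mol).
Approximate values (kJ/mol): H 1312, Be 900, Al 578, Ge 762, Sb 831.
So from lowest to highest: Al < Ge < Sb < Be < H.

Al < Ge < Sb < Be < H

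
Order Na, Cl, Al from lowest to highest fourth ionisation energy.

After 3 electrons have been removed, what remains? Na³⁺ is already 2 electrons into the core; Cl³⁺ still has 4 valence electrons; Al³⁺ is the bare [Ne] core.
Pulling an electron out of a noble-gas core costs far more than removing a remaining valence electron, so Na and Al sit at the high end of IE_4.
The numbers (kJ/mol): Na 9543, Cl 5159, Al 11577.
So the fourth ionization energies run Cl < Na < Al.

Cl < Na < Al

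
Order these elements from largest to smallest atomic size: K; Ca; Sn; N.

K > Ca > Sn > N

N is in period 2, group 15; K is in period 4, group 1; Ca is in period 4, group 2; Sn is in period 5, group 14.
Atomic radius shrinks across a period as nuclear charge pulls the same shell inward, and grows down a group as new shells are added.
Neither a single period nor a single group — weigh both effects.
Sn > N: both effects reinforce here, so Sn is clearly the larger of the two.
Ca > Sn: period and group pull opposite ways; the across-period shift dominates (171 vs 140 pm).
K > Ca: K lies to the left of Ca in period 4, so the across-period effect alone puts K larger.
For reference (pm): N 71, K 196, Ca 171, Sn 140.
So from largest to smallest: K > Ca > Sn > N.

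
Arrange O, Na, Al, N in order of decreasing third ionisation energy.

Na > O > N > Al

The third ionization energy removes an electron from the +2 ion. For each element: O²⁺ still has 4 valence electrons; Na²⁺ is already 1 electron into the core; Al²⁺ still has 1 valence electron; N²⁺ still has 3 valence electrons.
Breaking into a closed-shell core is much more expensive than removing a leftover valence electron — Na has the largest IE_3 here.
Valence configurations: O²⁺ [He]2s²2p², Al²⁺ [Ne]3s¹, N²⁺ [He]2s²2p¹.
Tabulated IE_3 (kJ/mol): O 5300, Na 6910, Al 2745, N 4578.
So the third ionization energies run Al < N < O < Na.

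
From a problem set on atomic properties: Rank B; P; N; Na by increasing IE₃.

Consider each +2 ion: B²⁺ still has 1 valence electron; P²⁺ still has 3 valence electrons; N²⁺ still has 3 valence electrons; Na²⁺ is already 1 electron into the core.
Breaking into a closed-shell core is much more expensive than removing a leftover valence electron — Na has the largest IE_3 here.
Valence configurations: B²⁺ [He]2s¹, P²⁺ [Ne]3s²3p¹, N²⁺ [He]2s²2p¹.
Approximate IE_3 values (kJ/mol): B 3660, P 2914, N 4578, Na 6910.
Hence IE_3: P < B < N < Na.

P, B, N, Na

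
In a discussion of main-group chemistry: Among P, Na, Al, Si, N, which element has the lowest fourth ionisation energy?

The fourth ionization energy removes an electron from the +3 ion. For each element: P³⁺ still has 2 valence electrons; Na³⁺ is already 2 electrons into the core; Al³⁺ is the bare [Ne] core; Si³⁺ still has 1 valence electron; N³⁺ still has 2 valence electrons.
Core electrons are held far more tightly than valence electrons, so Na and Al top the IE_4 order.
Valence configurations: P³⁺ [Ne]3s², Si³⁺ [Ne]3s¹, N³⁺ [He]2s².
Approximate IE_4 values (kJ/mol): P 4964, Na 9543, Al 11577, Si 4356, N 7475.
So the fourth ionization energies run Si < P < N < Na < Al.

Si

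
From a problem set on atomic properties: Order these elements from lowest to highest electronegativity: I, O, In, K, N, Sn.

N is in period 2, group 15; O is in period 2, group 16; K is in period 4, group 1; In is in period 5, group 13; Sn is in period 5, group 14; I is in period 5, group 17.
EN rises left→right (higher Z_eff, smaller atoms) and falls top→bottom (larger, more shielded atoms).
These span different periods and groups, so the two trends combine.
In > K: period and group pull opposite ways; the across-period shift dominates (1.78 vs 0.82).
Sn > In: both are in period 5; the period trend gives Sn the larger value.
I > Sn: I lies to the right of Sn in period 5, so the across-period effect alone puts I higher.
N > I: period and group pull opposite ways; the down-group shift dominates (3.04 vs 2.66).
O > N: both are in period 2; the period trend gives O the larger value.
For reference (Pauling): N 3.04, O 3.44, K 0.82, In 1.78, Sn 1.96, I 2.66.
So from lowest to highest: K < In < Sn < I < N < O.

K < In < Sn < I < N < O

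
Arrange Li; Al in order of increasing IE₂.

Al, Li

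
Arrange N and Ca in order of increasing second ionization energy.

Ca < N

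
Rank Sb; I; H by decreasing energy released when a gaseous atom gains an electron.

I, Sb, H

EA tends to increase across a period and decrease down a group, though the pattern is less regular than for IE or radius.
These span different periods and groups, so the two trends combine.
Sb > H: period and group pull opposite ways; the across-period shift dominates (103 vs 73 kJ/mol).
I > Sb: I lies to the right of Sb in period 5, so the across-period effect alone puts I higher.
For reference (kJ/mol): H 73, Sb 103, I 295.
So from highest to lowest: I > Sb > H.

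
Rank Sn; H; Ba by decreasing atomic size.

H is in period 1, group 1; Sn is in period 5, group 14; Ba is in period 6, group 2.
Across a period the added protons contract the valence shell; down a group each new principal shell makes the atom larger.
Neither a single period nor a single group — weigh both effects.
Sn > H: period and group pull opposite ways; the down-group shift dominates (140 vs 32 pm).
Ba > Sn: both effects reinforce here, so Ba is clearly the larger of the two.
Tabulated atomic radius (pm): H 32, Sn 140, Ba 196.
So from largest to smallest: Ba > Sn > H.

Ba > Sn > H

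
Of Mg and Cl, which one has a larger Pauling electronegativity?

Mg is in period 3, group 2; Cl is in period 3, group 17.
Electronegativity increases across a period and decreases down a group, tracking effective nuclear charge and atomic size.
All lie in period 3, so electronegativity increases left to right.
So Cl has the larger Pauling electronegativity (Cl > Mg).

Cl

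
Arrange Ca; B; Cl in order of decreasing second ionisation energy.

B, Cl, Ca

Consider each +1 ion: Ca⁺ still has 1 valence electron; B⁺ still has 2 valence electrons; Cl⁺ still has 6 valence electrons.
All are still removing valence electrons, so compare the +1 ions as you would atoms: IE_2 generally rises across a period (higher Z_eff) and falls down a group (larger shell), subject to the usual subshell exceptions.
Valence configurations: Ca⁺ [Ar]4s¹, B⁺ [He]2s², Cl⁺ [Ne]3s²3p⁴.
Tabulated IE_2 (kJ/mol): Ca 1145, B 2427, Cl 2298.
So the second ionization energies run Ca < Cl < B.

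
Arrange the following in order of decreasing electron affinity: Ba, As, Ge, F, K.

F > Ge > As > K > Ba

F is in period 2, group 17; K is in period 4, group 1; Ge is in period 4, group 14; As is in period 4, group 15; Ba is in period 6, group 2.
Adding an electron releases more energy for atoms nearer the top right (short of the noble gases).
These span different periods and groups, so the two trends combine.
K > Ba: the two effects oppose for this pair; the down-group effect wins (48 vs 14 kJ/mol).
As > K: both are in period 4; the period trend gives As the larger value.
Ge > As: this pair runs against the simple trend — see the exception note.
F > Ge: relative to Ge, both the across-period and down-group shifts push F's electron affinity up.
Note the exception: Ge has a higher electron affinity than As, contrary to the simple trend — adding an electron to As's half-filled 4p³ is unfavourable, so Ge (4p²) has the more exothermic EA.
For reference (kJ/mol): F 328, K 48, Ge 119, As 78, Ba 14.
So from highest to lowest: F > Ge > As > K > Ba.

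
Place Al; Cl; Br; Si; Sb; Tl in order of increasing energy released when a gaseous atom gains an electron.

Tl < Al < Sb < Si < Br < Cl

Al is in period 3, group 13; Si is in period 3, group 14; Cl is in period 3, group 17; Br is in period 4, group 17; Sb is in period 5, group 15; Tl is in period 6, group 13.
EA tends to increase across a period and decrease down a group, though the pattern is less regular than for IE or radius.
Neither a single period nor a single group — weigh both effects.
Al > Tl: Al sits above Tl in group 13, so the down-group effect alone puts Al higher.
Sb > Al: period and group pull opposite ways; the across-period shift dominates (103 vs 42 kJ/mol).
Si > Sb: the two effects oppose for this pair; the down-group effect wins (134 vs 103 kJ/mol).
Br > Si: period and group pull opposite ways; the across-period shift dominates (325 vs 134 kJ/mol).
Cl > Br: they share group 17; the group trend gives Cl the larger value.
Tabulated electron affinity (kJ/mol): Al 42, Si 134, Cl 349, Br 325, Sb 103, Tl 19.
So from lowest to highest: Tl < Al < Sb < Si < Br < Cl.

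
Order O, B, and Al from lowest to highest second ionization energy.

After 1 electron has been removed, what remains? O⁺ still has 5 valence electrons; B⁺ still has 2 valence electrons; Al⁺ still has 2 valence electrons.
All are still removing valence electrons, so compare the +1 ions as you would atoms: IE_2 generally rises across a period (higher Z_eff) and falls down a group (larger shell), subject to the usual subshell exceptions.
Valence configurations: O⁺ [He]2s²2p³, B⁺ [He]2s², Al⁺ [Ne]3s².
The numbers (kJ/mol): O 3388, B 2427, Al 1817.
Overall IE_2 order: Al < B < O.

Al < B < O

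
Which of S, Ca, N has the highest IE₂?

N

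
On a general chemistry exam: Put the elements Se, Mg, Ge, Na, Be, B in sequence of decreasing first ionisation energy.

Be is in period 2, group 2; B is in period 2, group 13; Na is in period 3, group 1; Mg is in period 3, group 2; Ge is in period 4, group 14; Se is in period 4, group 16.
IE₁ increases left→right with effective nuclear charge and decreases top→bottom as the valence shell moves farther out.
Neither a single period nor a single group — weigh both effects.
Mg > Na: both are in period 3; the period trend gives Mg the larger value.
Ge > Mg: the two effects oppose for this pair; the across-period effect wins (762 vs 738 kJ/mol).
B > Ge: period and group pull opposite ways; the down-group shift dominates (801 vs 762 kJ/mol).
Be > B: this pair runs against the simple trend — see the exception note.
Se > Be: period and group pull opposite ways; the across-period shift dominates (941 vs 900 kJ/mol).
Note the exception: Be has a higher first ionization energy than B, contrary to the simple trend — removing B's lone 2p electron is easier than breaking Be's filled 2s².
For reference (kJ/mol): Be 900, B 801, Na 496, Mg 738, Ge 762, Se 941.
So from highest to lowest: Se > Be > B > Ge > Mg > Na.

Se, Be, B, Ge, Mg, Na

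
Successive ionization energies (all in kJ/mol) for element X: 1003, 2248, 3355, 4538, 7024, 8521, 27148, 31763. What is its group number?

Group 16

Look for the largest jump between consecutive ionization energies: IE7/IE6 ≈ 3.2, far larger than any earlier ratio.
That jump marks the point where a core electron is being removed. So the atom has 6 valence electrons.
A main-group element with 6 valence electrons is in group 16.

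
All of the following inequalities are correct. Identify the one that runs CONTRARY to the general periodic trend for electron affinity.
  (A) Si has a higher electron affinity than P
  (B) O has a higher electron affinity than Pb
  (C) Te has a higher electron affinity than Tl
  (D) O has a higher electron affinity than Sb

The general trend: electron affinity increases across a period and decreases down a group.
(A) Si (period 3, group 14) vs P (period 3, group 15): the stated order contradicts the simple trend.
(B) O (period 2, group 16) vs Pb (period 6, group 14): the stated order agrees with the simple trend.
(C) Te (period 5, group 16) vs Tl (period 6, group 13): the stated order agrees with the simple trend.
(D) O (period 2, group 16) vs Sb (period 5, group 15): the stated order agrees with the simple trend.
The exception is (A): adding an electron to P's half-filled 3p³ is unfavourable, so Si (3p²) has the more exothermic EA.

(A)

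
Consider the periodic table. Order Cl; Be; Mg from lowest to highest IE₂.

Mg < Be < Cl

IE_2 is the cost of taking one more electron from the +1 cation: Cl⁺ still has 6 valence electrons; Be⁺ still has 1 valence electron; Mg⁺ still has 1 valence electron.
All are still removing valence electrons, so compare the +1 ions as you would atoms: IE_2 generally rises across a period (higher Z_eff) and falls down a group (larger shell), subject to the usual subshell exceptions.
Valence configurations: Cl⁺ [Ne]3s²3p⁴, Be⁺ [He]2s¹, Mg⁺ [Ne]3s¹.
Approximate IE_2 values (kJ/mol): Cl 2298, Be 1757, Mg 1451.
Hence IE_2: Mg < Be < Cl.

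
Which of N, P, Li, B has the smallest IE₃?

P

Consider each +2 ion: N²⁺ still has 3 valence electrons; P²⁺ still has 3 valence electrons; Li²⁺ is already 1 electron into the core; B²⁺ still has 1 valence electron.
Core electrons are held far more tightly than valence electrons, so Li tops the IE_3 order.
Valence configurations: N²⁺ [He]2s²2p¹, P²⁺ [Ne]3s²3p¹, B²⁺ [He]2s¹.
The numbers (kJ/mol): N 4578, P 2914, Li 11815, B 3660.
So the third ionization energies run P < B < N < Li.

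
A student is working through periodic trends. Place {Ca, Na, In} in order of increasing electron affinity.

Ca, In, Na

Na is in period 3, group 1; Ca is in period 4, group 2; In is in period 5, group 13.
Adding an electron releases more energy for atoms nearer the top right (short of the noble gases).
A diagonal step moves right (one effect) and down (the opposite effect) at once.
In > Ca: the two effects oppose for this pair; the across-period effect wins (29 vs 2 kJ/mol).
Na > In: period and group pull opposite ways; the down-group shift dominates (53 vs 29 kJ/mol).
For reference (kJ/mol): Na 53, Ca 2, In 29.
So from lowest to highest: Ca < In < Na.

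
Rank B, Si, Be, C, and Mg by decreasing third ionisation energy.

The third ionization energy removes an electron from the +2 ion. For each element: B²⁺ still has 1 valence electron; Si²⁺ still has 2 valence electrons; Be²⁺ is the bare [He] core; C²⁺ still has 2 valence electrons; Mg²⁺ is the bare [Ne] core.
Pulling an electron out of a noble-gas core costs far more than removing a remaining valence electron, so Mg and Be sit at the high end of IE_3.
Valence configurations: B²⁺ [He]2s¹, Si²⁺ [Ne]3s², C²⁺ [He]2s².
The numbers (kJ/mol): B 3660, Si 3232, Be 14849, C 4620, Mg 7733.
Putting it together, IE_3: Si < B < C < Mg < Be.

Be > Mg > C > B > Si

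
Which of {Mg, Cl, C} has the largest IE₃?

Mg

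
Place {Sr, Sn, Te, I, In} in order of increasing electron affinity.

Sr < In < Sn < Te < I

Adding an electron releases more energy for atoms nearer the top right (short of the noble gases).
All lie in period 5, so electron affinity increases left to right.
So from lowest to highest: Sr < In < Sn < Te < I.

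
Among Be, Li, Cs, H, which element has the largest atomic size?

H is in period 1, group 1; Li is in period 2, group 1; Be is in period 2, group 2; Cs is in period 6, group 1.
Across a period the added protons contract the valence shell; down a group each new principal shell makes the atom larger.
Neither a single period nor a single group — weigh both effects.
Be > H: the two effects oppose for this pair; the down-group effect wins (102 vs 32 pm).
Li > Be: both are in period 2; the period trend gives Li the larger value.
Cs > Li: Cs sits below Li in group 1, so the down-group effect alone puts Cs larger.
Approximate values (pm): H 32, Li 133, Be 102, Cs 232.
The largest atomic size among these belongs to Cs.

Cs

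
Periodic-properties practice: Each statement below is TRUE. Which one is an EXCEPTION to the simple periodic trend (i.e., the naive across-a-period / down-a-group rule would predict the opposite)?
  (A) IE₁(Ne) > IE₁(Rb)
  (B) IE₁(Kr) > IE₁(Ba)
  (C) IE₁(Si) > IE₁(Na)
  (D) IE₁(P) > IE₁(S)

(D)

The general trend: first ionization energy increases across a period and decreases down a group.
(A) Ne (period 2, group 18) vs Rb (period 5, group 1): the stated order agrees with the simple trend.
(B) Kr (period 4, group 18) vs Ba (period 6, group 2): the stated order agrees with the simple trend.
(C) Si (period 3, group 14) vs Na (period 3, group 1): the stated order agrees with the simple trend.
(D) P (period 3, group 15) vs S (period 3, group 16): the stated order contradicts the simple trend.
The exception is (D): S (3p⁴) ionizes more easily than half-filled P (3p³) because the paired 3p electron in S is pushed out by e⁻–e⁻ repulsion.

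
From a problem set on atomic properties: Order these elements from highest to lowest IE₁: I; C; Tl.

C > I > Tl

C is in period 2, group 14; I is in period 5, group 17; Tl is in period 6, group 13.
IE₁ increases left→right with effective nuclear charge and decreases top→bottom as the valence shell moves farther out.
Neither a single period nor a single group — weigh both effects.
I > Tl: relative to Tl, both the across-period and down-group shifts push I's first ionization energy up.
C > I: period and group pull opposite ways; the down-group shift dominates (1086 vs 1008 kJ/mol).
For reference (kJ/mol): C 1086, I 1008, Tl 589.
So from highest to lowest: C > I > Tl.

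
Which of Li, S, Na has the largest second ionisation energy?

Li

The second ionization energy removes an electron from the +1 ion. For each element: Li⁺ is the bare [He] core; S⁺ still has 5 valence electrons; Na⁺ is the bare [Ne] core.
Breaking into a closed-shell core is much more expensive than removing a leftover valence electron — Na and Li have the largest IE_2 here.
Approximate IE_2 values (kJ/mol): Li 7298, S 2252, Na 4562.
Putting it together, IE_2: S < Na < Li.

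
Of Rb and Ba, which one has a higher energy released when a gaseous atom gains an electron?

Rb is in period 5, group 1; Ba is in period 6, group 2.
Adding an electron releases more energy for atoms nearer the top right (short of the noble gases).
These sit on a diagonal, where the across-period and down-group effects partly cancel.
Rb > Ba: period and group pull opposite ways; the down-group shift dominates (47 vs 14 kJ/mol).
Approximate values (kJ/mol): Rb 47, Ba 14.
So Rb has the higher energy released when a gaseous atom gains an electron (Rb > Ba).

Rb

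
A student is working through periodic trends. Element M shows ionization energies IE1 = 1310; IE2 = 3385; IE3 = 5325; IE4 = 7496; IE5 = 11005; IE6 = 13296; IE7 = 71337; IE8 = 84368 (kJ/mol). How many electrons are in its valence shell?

6

Look for the largest jump between consecutive ionization energies: IE7/IE6 ≈ 5.4, far larger than any earlier ratio.
That jump marks the point where a core electron is being removed. So the atom has 6 valence electrons.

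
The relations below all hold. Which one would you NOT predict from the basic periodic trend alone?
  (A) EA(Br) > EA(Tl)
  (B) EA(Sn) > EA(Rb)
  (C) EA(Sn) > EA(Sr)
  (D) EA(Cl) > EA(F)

The general trend: electron affinity increases across a period and decreases down a group.
(A) Br (period 4, group 17) vs Tl (period 6, group 13): the stated order agrees with the simple trend.
(B) Sn (period 5, group 14) vs Rb (period 5, group 1): the stated order agrees with the simple trend.
(C) Sn (period 5, group 14) vs Sr (period 5, group 2): the stated order agrees with the simple trend.
(D) Cl (period 3, group 17) vs F (period 2, group 17): the stated order contradicts the simple trend.
The exception is (D): F's small 2p subshell makes the incoming electron feel strong e⁻–e⁻ repulsion, so Cl actually releases more energy on gaining an electron.

(D)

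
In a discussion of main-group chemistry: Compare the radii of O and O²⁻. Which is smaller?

Forming O²⁻ adds 2 electrons to O. More electron–electron repulsion in the same shell, with unchanged nuclear charge, lets the cloud expand.
An anion is larger than its parent atom: O²⁻ > O.

O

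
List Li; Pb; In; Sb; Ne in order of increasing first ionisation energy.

Li, In, Pb, Sb, Ne

Removing the outermost electron gets harder across a period and easier down a group.
These span different periods and groups, so the two trends combine.
In > Li: period and group pull opposite ways; the across-period shift dominates (558 vs 520 kJ/mol).
Pb > In: period and group pull opposite ways; the across-period shift dominates (716 vs 558 kJ/mol).
Sb > Pb: both effects reinforce here, so Sb is clearly the higher of the two.
Ne > Sb: both effects reinforce here, so Ne is clearly the higher of the two.
For reference (kJ/mol): Li 520, Ne 2081, In 558, Sb 831, Pb 716.
So from lowest to highest: Li < In < Pb < Sb < Ne.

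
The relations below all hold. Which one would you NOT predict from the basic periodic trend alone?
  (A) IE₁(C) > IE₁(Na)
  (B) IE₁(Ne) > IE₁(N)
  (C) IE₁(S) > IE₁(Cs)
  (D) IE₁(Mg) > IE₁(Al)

(D)

The general trend: first ionization energy increases across a period and decreases down a group.
(A) C (period 2, group 14) vs Na (period 3, group 1): the stated order agrees with the simple trend.
(B) Ne (period 2, group 18) vs N (period 2, group 15): the stated order agrees with the simple trend.
(C) S (period 3, group 16) vs Cs (period 6, group 1): the stated order agrees with the simple trend.
(D) Mg (period 3, group 2) vs Al (period 3, group 13): the stated order contradicts the simple trend.
The exception is (D): Al's single 3p electron is easier to remove than one from Mg's filled 3s².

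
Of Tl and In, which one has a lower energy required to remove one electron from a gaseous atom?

In

In is in period 5, group 13; Tl is in period 6, group 13.
Removing the outermost electron gets harder across a period and easier down a group.
All are in group 13; the group trend (first ionization energy increases up the group) applies, with the exception below.
Note the exception: Tl has a higher first ionization energy than In, contrary to the simple trend — relativistic 6s stabilisation and poor 4f/5d shielding distort the trend for the heavy p-block elements.
Approximate values (kJ/mol): In 558, Tl 589.
So In has the lower energy required to remove one electron from a gaseous atom (In < Tl).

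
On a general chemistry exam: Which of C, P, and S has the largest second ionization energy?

C

The second ionization energy removes an electron from the +1 ion. For each element: C⁺ still has 3 valence electrons; P⁺ still has 4 valence electrons; S⁺ still has 5 valence electrons.
All are still removing valence electrons, so compare the +1 ions as you would atoms: IE_2 generally rises across a period (higher Z_eff) and falls down a group (larger shell), subject to the usual subshell exceptions.
Valence configurations: C⁺ [He]2s²2p¹, P⁺ [Ne]3s²3p², S⁺ [Ne]3s²3p³.
Approximate IE_2 values (kJ/mol): C 2353, P 1907, S 2252.
So the second ionization energies run P < S < C.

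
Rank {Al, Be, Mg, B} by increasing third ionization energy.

Al < B < Mg < Be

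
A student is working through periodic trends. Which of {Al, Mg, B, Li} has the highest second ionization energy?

Li

The second ionization energy removes an electron from the +1 ion. For each element: Al⁺ still has 2 valence electrons; Mg⁺ still has 1 valence electron; B⁺ still has 2 valence electrons; Li⁺ is the bare [He] core.
Breaking into a closed-shell core is much more expensive than removing a leftover valence electron — Li has the largest IE_2 here.
Valence configurations: Al⁺ [Ne]3s², Mg⁺ [Ne]3s¹, B⁺ [He]2s².
Tabulated IE_2 (kJ/mol): Al 1817, Mg 1451, B 2427, Li 7298.
Overall IE_2 order: Mg < Al < B < Li.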